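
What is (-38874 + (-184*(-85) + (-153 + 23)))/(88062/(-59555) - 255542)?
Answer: 347860755/3804722968 ≈ 0.091429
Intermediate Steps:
(-38874 + (-184*(-85) + (-153 + 23)))/(88062/(-59555) - 255542) = (-38874 + (15640 - 130))/(88062*(-1/59555) - 255542) = (-38874 + 15510)/(-88062/59555 - 255542) = -23364/(-15218891872/59555) = -23364*(-59555/15218891872) = 347860755/3804722968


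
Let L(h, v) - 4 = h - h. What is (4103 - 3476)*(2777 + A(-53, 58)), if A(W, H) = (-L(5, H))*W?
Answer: 1874103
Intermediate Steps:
L(h, v) = 4 (L(h, v) = 4 + (h - h) = 4 + 0 = 4)
A(W, H) = -4*W (A(W, H) = (-1*4)*W = -4*W)
(4103 - 3476)*(2777 + A(-53, 58)) = (4103 - 3476)*(2777 - 4*(-53)) = 627*(2777 + 212) = 627*2989 = 1874103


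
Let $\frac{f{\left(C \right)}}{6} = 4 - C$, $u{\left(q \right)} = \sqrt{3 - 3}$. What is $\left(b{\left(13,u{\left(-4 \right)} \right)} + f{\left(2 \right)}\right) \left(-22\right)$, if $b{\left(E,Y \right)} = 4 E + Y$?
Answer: $-1408$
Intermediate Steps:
$u{\left(q \right)} = 0$ ($u{\left(q \right)} = \sqrt{0} = 0$)
$b{\left(E,Y \right)} = Y + 4 E$
$f{\left(C \right)} = 24 - 6 C$ ($f{\left(C \right)} = 6 \left(4 - C\right) = 24 - 6 C$)
$\left(b{\left(13,u{\left(-4 \right)} \right)} + f{\left(2 \right)}\right) \left(-22\right) = \left(\left(0 + 4 \cdot 13\right) + \left(24 - 12\right)\right) \left(-22\right) = \left(\left(0 + 52\right) + \left(24 - 12\right)\right) \left(-22\right) = \left(52 + 12\right) \left(-22\right) = 64 \left(-22\right) = -1408$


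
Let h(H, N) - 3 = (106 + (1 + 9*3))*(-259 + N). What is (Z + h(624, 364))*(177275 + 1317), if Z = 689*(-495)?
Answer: -58396369344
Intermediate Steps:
h(H, N) = -34703 + 134*N (h(H, N) = 3 + (106 + (1 + 9*3))*(-259 + N) = 3 + (106 + (1 + 27))*(-259 + N) = 3 + (106 + 28)*(-259 + N) = 3 + 134*(-259 + N) = 3 + (-34706 + 134*N) = -34703 + 134*N)
Z = -341055
(Z + h(624, 364))*(177275 + 1317) = (-341055 + (-34703 + 134*364))*(177275 + 1317) = (-341055 + (-34703 + 48776))*178592 = (-341055 + 14073)*178592 = -326982*178592 = -58396369344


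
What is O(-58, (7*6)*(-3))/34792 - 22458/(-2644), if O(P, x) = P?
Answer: 97650673/11498756 ≈ 8.4923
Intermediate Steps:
O(-58, (7*6)*(-3))/34792 - 22458/(-2644) = -58/34792 - 22458/(-2644) = -58*1/34792 - 22458*(-1/2644) = -29/17396 + 11229/1322 = 97650673/11498756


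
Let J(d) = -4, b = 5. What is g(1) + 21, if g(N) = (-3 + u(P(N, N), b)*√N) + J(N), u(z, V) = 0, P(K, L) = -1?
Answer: 14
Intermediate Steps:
g(N) = -7 (g(N) = (-3 + 0*√N) - 4 = (-3 + 0) - 4 = -3 - 4 = -7)
g(1) + 21 = -7 + 21 = 14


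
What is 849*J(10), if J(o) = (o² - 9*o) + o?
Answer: 16980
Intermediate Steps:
J(o) = o² - 8*o
849*J(10) = 849*(10*(-8 + 10)) = 849*(10*2) = 849*20 = 16980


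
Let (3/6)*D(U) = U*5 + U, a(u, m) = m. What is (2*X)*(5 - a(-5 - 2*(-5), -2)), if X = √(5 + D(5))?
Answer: 14*√65 ≈ 112.87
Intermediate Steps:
D(U) = 12*U (D(U) = 2*(U*5 + U) = 2*(5*U + U) = 2*(6*U) = 12*U)
X = √65 (X = √(5 + 12*5) = √(5 + 60) = √65 ≈ 8.0623)
(2*X)*(5 - a(-5 - 2*(-5), -2)) = (2*√65)*(5 - 1*(-2)) = (2*√65)*(5 + 2) = (2*√65)*7 = 14*√65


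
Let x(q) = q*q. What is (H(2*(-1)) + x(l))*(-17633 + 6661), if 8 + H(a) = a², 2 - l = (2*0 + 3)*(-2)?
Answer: -658320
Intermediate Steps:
l = 8 (l = 2 - (2*0 + 3)*(-2) = 2 - (0 + 3)*(-2) = 2 - 3*(-2) = 2 - 1*(-6) = 2 + 6 = 8)
H(a) = -8 + a²
x(q) = q²
(H(2*(-1)) + x(l))*(-17633 + 6661) = ((-8 + (2*(-1))²) + 8²)*(-17633 + 6661) = ((-8 + (-2)²) + 64)*(-10972) = ((-8 + 4) + 64)*(-10972) = (-4 + 64)*(-10972) = 60*(-10972) = -658320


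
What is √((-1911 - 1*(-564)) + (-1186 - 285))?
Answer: I*√2818 ≈ 53.085*I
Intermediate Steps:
√((-1911 - 1*(-564)) + (-1186 - 285)) = √((-1911 + 564) - 1471) = √(-1347 - 1471) = √(-2818) = I*√2818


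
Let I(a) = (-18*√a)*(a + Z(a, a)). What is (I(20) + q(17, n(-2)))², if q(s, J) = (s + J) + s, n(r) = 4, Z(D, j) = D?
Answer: 10369444 - 109440*√5 ≈ 1.0125e+7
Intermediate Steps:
q(s, J) = J + 2*s (q(s, J) = (J + s) + s = J + 2*s)
I(a) = -36*a^(3/2) (I(a) = (-18*√a)*(a + a) = (-18*√a)*(2*a) = -36*a^(3/2))
(I(20) + q(17, n(-2)))² = (-1440*√5 + (4 + 2*17))² = (-1440*√5 + (4 + 34))² = (-1440*√5 + 38)² = (38 - 1440*√5)²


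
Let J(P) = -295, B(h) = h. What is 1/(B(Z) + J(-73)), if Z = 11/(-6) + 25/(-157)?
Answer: -942/279767 ≈ -0.0033671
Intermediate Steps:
Z = -1877/942 (Z = 11*(-⅙) + 25*(-1/157) = -11/6 - 25/157 = -1877/942 ≈ -1.9926)
1/(B(Z) + J(-73)) = 1/(-1877/942 - 295) = 1/(-279767/942) = -942/279767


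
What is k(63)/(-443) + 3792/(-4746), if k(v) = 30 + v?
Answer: -353539/350413 ≈ -1.0089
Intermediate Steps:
k(63)/(-443) + 3792/(-4746) = (30 + 63)/(-443) + 3792/(-4746) = 93*(-1/443) + 3792*(-1/4746) = -93/443 - 632/791 = -353539/350413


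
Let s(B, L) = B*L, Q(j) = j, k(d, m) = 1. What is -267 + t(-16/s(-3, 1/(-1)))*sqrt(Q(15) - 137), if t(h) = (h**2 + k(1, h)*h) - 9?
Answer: -267 + 127*I*sqrt(122)/9 ≈ -267.0 + 155.86*I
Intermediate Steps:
t(h) = -9 + h + h**2 (t(h) = (h**2 + 1*h) - 9 = (h**2 + h) - 9 = (h + h**2) - 9 = -9 + h + h**2)
-267 + t(-16/s(-3, 1/(-1)))*sqrt(Q(15) - 137) = -267 + (-9 - 16/((-3/(-1))) + (-16/((-3/(-1))))**2)*sqrt(15 - 137) = -267 + (-9 - 16/((-3*(-1))) + (-16/((-3*(-1))))**2)*sqrt(-122) = -267 + (-9 - 16/3 + (-16/3)**2)*(I*sqrt(122)) = -267 + (-9 - 16/3 + 256/9)*(I*sqrt(122)) = -267 + 127*(I*sqrt(122))/9 = -267 + 127*I*sqrt(122)/9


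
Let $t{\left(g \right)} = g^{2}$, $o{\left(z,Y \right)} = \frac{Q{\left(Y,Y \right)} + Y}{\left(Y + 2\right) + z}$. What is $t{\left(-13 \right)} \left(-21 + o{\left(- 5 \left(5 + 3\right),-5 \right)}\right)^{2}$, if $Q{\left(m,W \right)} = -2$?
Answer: $\frac{135675904}{1849} \approx 73378.0$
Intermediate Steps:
$o{\left(z,Y \right)} = \frac{-2 + Y}{2 + Y + z}$ ($o{\left(z,Y \right)} = \frac{-2 + Y}{\left(Y + 2\right) + z} = \frac{-2 + Y}{\left(2 + Y\right) + z} = \frac{-2 + Y}{2 + Y + z}$)
$t{\left(-13 \right)} \left(-21 + o{\left(- 5 \left(5 + 3\right),-5 \right)}\right)^{2} = \left(-13\right)^{2} \left(-21 + \frac{-2 - 5}{2 - 5 - 5 \left(5 + 3\right)}\right)^{2} = 169 \left(-21 + \frac{1}{2 - 5 - 40} \left(-7\right)\right)^{2} = 169 \left(-21 + \frac{1}{-43} \left(-7\right)\right)^{2} = 169 \left(-21 - - \frac{7}{43}\right)^{2} = 169 \left(-21 + \frac{7}{43}\right)^{2} = 169 \left(- \frac{896}{43}\right)^{2} = 169 \cdot \frac{802816}{1849} = \frac{135675904}{1849}$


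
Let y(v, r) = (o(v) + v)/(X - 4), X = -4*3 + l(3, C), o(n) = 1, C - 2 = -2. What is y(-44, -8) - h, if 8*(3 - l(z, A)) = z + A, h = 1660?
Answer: -177276/107 ≈ -1656.8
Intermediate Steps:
C = 0 (C = 2 - 2 = 0)
l(z, A) = 3 - A/8 - z/8 (l(z, A) = 3 - (z + A)/8 = 3 - (A + z)/8 = 3 + (-A/8 - z/8) = 3 - A/8 - z/8)
X = -75/8 (X = -4*3 + (3 - ⅛*0 - ⅛*3) = -12 + (3 + 0 - 3/8) = -12 + 21/8 = -75/8 ≈ -9.3750)
y(v, r) = -8/107 - 8*v/107 (y(v, r) = (1 + v)/(-75/8 - 4) = (1 + v)/(-107/8) = (1 + v)*(-8/107) = -8/107 - 8*v/107)
y(-44, -8) - h = (-8/107 - 8/107*(-44)) - 1*1660 = (-8/107 + 352/107) - 1660 = 344/107 - 1660 = -177276/107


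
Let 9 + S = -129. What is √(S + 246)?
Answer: 6*√3 ≈ 10.392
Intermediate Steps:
S = -138 (S = -9 - 129 = -138)
√(S + 246) = √(-138 + 246) = √108 = 6*√3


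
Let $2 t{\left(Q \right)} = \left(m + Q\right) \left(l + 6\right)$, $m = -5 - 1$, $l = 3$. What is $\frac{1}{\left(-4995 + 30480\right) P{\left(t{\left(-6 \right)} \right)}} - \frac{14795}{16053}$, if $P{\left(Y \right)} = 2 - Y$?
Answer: $- \frac{2346090683}{2545577720} \approx -0.92163$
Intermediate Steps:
$m = -6$
$t{\left(Q \right)} = -27 + \frac{9 Q}{2}$ ($t{\left(Q \right)} = \frac{\left(-6 + Q\right) \left(3 + 6\right)}{2} = \frac{\left(-6 + Q\right) 9}{2} = \frac{-54 + 9 Q}{2} = -27 + \frac{9 Q}{2}$)
$\frac{1}{\left(-4995 + 30480\right) P{\left(t{\left(-6 \right)} \right)}} - \frac{14795}{16053} = \frac{1}{\left(-4995 + 30480\right) \left(2 - \left(-27 + \frac{9}{2} \left(-6\right)\right)\right)} - \frac{14795}{16053} = \frac{1}{25485 \left(2 - \left(-27 - 27\right)\right)} - \frac{14795}{16053} = \frac{1}{25485 \left(2 - -54\right)} - \frac{14795}{16053} = \frac{1}{25485 \left(2 + 54\right)} - \frac{14795}{16053} = \frac{1}{25485 \cdot 56} - \frac{14795}{16053} = \frac{1}{25485} \cdot \frac{1}{56} - \frac{14795}{16053} = \frac{1}{1427160} - \frac{14795}{16053} = - \frac{2346090683}{2545577720}$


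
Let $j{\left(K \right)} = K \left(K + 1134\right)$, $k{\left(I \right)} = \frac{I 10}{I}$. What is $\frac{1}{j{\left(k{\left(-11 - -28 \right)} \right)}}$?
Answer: $\frac{1}{11440} \approx 8.7413 \cdot 10^{-5}$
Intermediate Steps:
$k{\left(I \right)} = 10$ ($k{\left(I \right)} = \frac{10 I}{I} = 10$)
$j{\left(K \right)} = K \left(1134 + K\right)$
$\frac{1}{j{\left(k{\left(-11 - -28 \right)} \right)}} = \frac{1}{10 \left(1134 + 10\right)} = \frac{1}{10 \cdot 1144} = \frac{1}{11440}$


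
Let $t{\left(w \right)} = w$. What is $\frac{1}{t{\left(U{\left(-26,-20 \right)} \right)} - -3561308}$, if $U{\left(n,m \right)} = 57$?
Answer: $\frac{1}{3561365} \approx 2.8079 \cdot 10^{-7}$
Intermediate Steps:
$\frac{1}{t{\left(U{\left(-26,-20 \right)} \right)} - -3561308} = \frac{1}{57 - -3561308} = \frac{1}{57 + 3561308} = \frac{1}{3561365}$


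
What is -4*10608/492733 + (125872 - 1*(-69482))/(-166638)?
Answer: -17221357683/13684673609 ≈ -1.2584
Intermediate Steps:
-4*10608/492733 + (125872 - 1*(-69482))/(-166638) = -42432*1/492733 + (125872 + 69482)*(-1/166638) = -42432/492733 + 195354*(-1/166638) = -42432/492733 - 32559/27773 = -17221357683/13684673609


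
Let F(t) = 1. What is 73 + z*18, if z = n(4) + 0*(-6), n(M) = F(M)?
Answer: 91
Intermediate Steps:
n(M) = 1
z = 1 (z = 1 + 0*(-6) = 1 + 0 = 1)
73 + z*18 = 73 + 1*18 = 73 + 18 = 91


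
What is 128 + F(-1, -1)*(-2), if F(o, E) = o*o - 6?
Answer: 138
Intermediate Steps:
F(o, E) = -6 + o² (F(o, E) = o² - 6 = -6 + o²)
128 + F(-1, -1)*(-2) = 128 + (-6 + (-1)²)*(-2) = 128 + (-6 + 1)*(-2) = 128 - 5*(-2) = 128 + 10 = 138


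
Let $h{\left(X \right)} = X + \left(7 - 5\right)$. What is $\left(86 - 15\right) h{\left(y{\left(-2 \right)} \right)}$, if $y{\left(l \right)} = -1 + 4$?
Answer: $355$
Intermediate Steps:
$y{\left(l \right)} = 3$
$h{\left(X \right)} = 2 + X$ ($h{\left(X \right)} = X + \left(7 - 5\right) = X + 2 = 2 + X$)
$\left(86 - 15\right) h{\left(y{\left(-2 \right)} \right)} = \left(86 - 15\right) \left(2 + 3\right) = 71 \cdot 5 = 355$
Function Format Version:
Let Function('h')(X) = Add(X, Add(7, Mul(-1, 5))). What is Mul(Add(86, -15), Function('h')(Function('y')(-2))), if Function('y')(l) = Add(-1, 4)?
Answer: 355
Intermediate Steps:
Function('y')(l) = 3
Function('h')(X) = Add(2, X) (Function('h')(X) = Add(X, Add(7, -5)) = Add(X, 2) = Add(2, X))
Mul(Add(86, -15), Function('h')(Function('y')(-2))) = Mul(Add(86, -15), Add(2, 3)) = Mul(71, 5) = 355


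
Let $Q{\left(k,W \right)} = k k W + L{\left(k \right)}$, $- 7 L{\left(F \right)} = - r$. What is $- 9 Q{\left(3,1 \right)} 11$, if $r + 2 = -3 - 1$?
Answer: $- \frac{5643}{7} \approx -806.14$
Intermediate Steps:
$r = -6$ ($r = -2 - 4 = -6$)
$L{\left(F \right)} = - \frac{6}{7}$ ($L{\left(F \right)} = - \frac{\left(-1\right) \left(-6\right)}{7} = \left(- \frac{1}{7}\right) 6 = - \frac{6}{7}$)
$Q{\left(k,W \right)} = - \frac{6}{7} + W k^{2}$ ($Q{\left(k,W \right)} = k k W - \frac{6}{7} = k^{2} W - \frac{6}{7} = W k^{2} - \frac{6}{7} = - \frac{6}{7} + W k^{2}$)
$- 9 Q{\left(3,1 \right)} 11 = - 9 \left(- \frac{6}{7} + 1 \cdot 3^{2}\right) 11 = - 9 \left(- \frac{6}{7} + 1 \cdot 9\right) 11 = - 9 \left(- \frac{6}{7} + 9\right) 11 = \left(-9\right) \frac{57}{7} \cdot 11 = \left(- \frac{513}{7}\right) 11 = - \frac{5643}{7}$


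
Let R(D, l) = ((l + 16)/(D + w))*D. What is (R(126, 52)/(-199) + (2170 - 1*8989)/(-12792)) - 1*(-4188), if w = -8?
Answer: 209674877629/50063624 ≈ 4188.2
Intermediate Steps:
R(D, l) = D*(16 + l)/(-8 + D) (R(D, l) = ((l + 16)/(D - 8))*D = ((16 + l)/(-8 + D))*D = D*(16 + l)/(-8 + D))
(R(126, 52)/(-199) + (2170 - 1*8989)/(-12792)) - 1*(-4188) = ((126*(16 + 52)/(-8 + 126))/(-199) + (2170 - 1*8989)/(-12792)) - 1*(-4188) = ((126*68/118)*(-1/199) + (2170 - 8989)*(-1/12792)) + 4188 = ((126*(1/118)*68)*(-1/199) - 6819*(-1/12792)) + 4188 = ((4284/59)*(-1/199) + 2273/4264) + 4188 = (-4284/11741 + 2273/4264) + 4188 = 8420317/50063624 + 4188 = 209674877629/50063624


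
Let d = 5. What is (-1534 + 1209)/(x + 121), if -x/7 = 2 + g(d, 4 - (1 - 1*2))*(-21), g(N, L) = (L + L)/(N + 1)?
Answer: -325/352 ≈ -0.92330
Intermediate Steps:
g(N, L) = 2*L/(1 + N) (g(N, L) = (2*L)/(1 + N) = 2*L/(1 + N))
x = 231 (x = -7*(2 + (2*(4 - (1 - 1*2))/(1 + 5))*(-21)) = -7*(2 + (2*(4 - (1 - 2))/6)*(-21)) = -7*(2 + (2*(4 - 1*(-1))*(⅙))*(-21)) = -7*(2 + (2*(4 + 1)*(⅙))*(-21)) = -7*(2 + (2*5*(⅙))*(-21)) = -7*(2 + (5/3)*(-21)) = -7*(2 - 35) = -7*(-33) = 231)
(-1534 + 1209)/(x + 121) = (-1534 + 1209)/(231 + 121) = -325/352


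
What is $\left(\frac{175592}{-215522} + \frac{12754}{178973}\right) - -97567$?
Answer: $\frac{1881693015671137}{19286309453} \approx 97566.0$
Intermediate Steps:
$\left(\frac{175592}{-215522} + \frac{12754}{178973}\right) - -97567 = \left(175592 \left(- \frac{1}{215522}\right) + 12754 \cdot \frac{1}{178973}\right) + 97567 = \left(- \frac{87796}{107761} + \frac{12754}{178973}\right) + 97567 = - \frac{14338729714}{19286309453} + 97567 = \frac{1881693015671137}{19286309453}$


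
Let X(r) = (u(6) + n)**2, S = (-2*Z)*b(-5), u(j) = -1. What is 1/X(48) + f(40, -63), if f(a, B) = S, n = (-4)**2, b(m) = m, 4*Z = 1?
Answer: 1127/450 ≈ 2.5044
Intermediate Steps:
Z = 1/4 (Z = (1/4)*1 = 1/4 ≈ 0.25000)
n = 16
S = 5/2 (S = -2*1/4*(-5) = -1/2*(-5) = 5/2 ≈ 2.5000)
X(r) = 225 (X(r) = (-1 + 16)**2 = 15**2 = 225)
f(a, B) = 5/2
1/X(48) + f(40, -63) = 1/225 + 5/2 = 1127/450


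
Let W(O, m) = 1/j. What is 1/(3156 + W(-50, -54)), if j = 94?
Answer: 94/296665 ≈ 0.00031686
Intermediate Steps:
W(O, m) = 1/94
1/(3156 + W(-50, -54)) = 1/(3156 + 1/94) = 1/(296665/94) = 94/296665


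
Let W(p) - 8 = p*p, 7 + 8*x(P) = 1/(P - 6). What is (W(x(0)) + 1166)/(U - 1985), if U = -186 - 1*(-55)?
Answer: -2706745/4875264 ≈ -0.55520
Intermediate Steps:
x(P) = -7/8 + 1/(8*(-6 + P)) (x(P) = -7/8 + 1/(8*(P - 6)) = -7/8 + 1/(8*(-6 + P)))
W(p) = 8 + p² (W(p) = 8 + p*p = 8 + p²)
U = -131 (U = -186 + 55 = -131)
(W(x(0)) + 1166)/(U - 1985) = ((8 + ((43 - 7*0)/(8*(-6 + 0)))²) + 1166)/(-131 - 1985) = ((8 + ((⅛)*(43 + 0)/(-6))²) + 1166)/(-2116) = ((8 + ((⅛)*(-⅙)*43)²) + 1166)*(-1/2116) = ((8 + (-43/48)²) + 1166)*(-1/2116) = ((8 + 1849/2304) + 1166)*(-1/2116) = (20281/2304 + 1166)*(-1/2116) = (2706745/2304)*(-1/2116) = -2706745/4875264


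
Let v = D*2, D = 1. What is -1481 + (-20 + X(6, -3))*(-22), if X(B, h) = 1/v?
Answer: -1052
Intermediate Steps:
v = 2 (v = 1*2 = 2)
X(B, h) = ½ (X(B, h) = 1/2 = ½)
-1481 + (-20 + X(6, -3))*(-22) = -1481 + (-20 + ½)*(-22) = -1481 - 39/2*(-22) = -1481 + 429 = -1052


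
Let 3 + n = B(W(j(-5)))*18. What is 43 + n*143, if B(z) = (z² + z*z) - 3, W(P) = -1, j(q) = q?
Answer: -2960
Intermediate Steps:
B(z) = -3 + 2*z² (B(z) = (z² + z²) - 3 = 2*z² - 3 = -3 + 2*z²)
n = -21 (n = -3 + (-3 + 2*(-1)²)*18 = -3 + (-3 + 2*1)*18 = -3 + (-3 + 2)*18 = -3 - 1*18 = -3 - 18 = -21)
43 + n*143 = 43 - 21*143 = 43 - 3003 = -2960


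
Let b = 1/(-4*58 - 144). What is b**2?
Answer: 1/141376 ≈ 7.0733e-6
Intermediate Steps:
b = -1/376 (b = 1/(-232 - 144) = 1/(-376) = -1/376 ≈ -0.0026596)
b**2 = (-1/376)**2 = 1/141376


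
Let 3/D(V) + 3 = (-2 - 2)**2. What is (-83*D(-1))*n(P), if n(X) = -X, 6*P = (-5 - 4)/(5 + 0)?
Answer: -747/130 ≈ -5.7462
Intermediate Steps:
D(V) = 3/13 (D(V) = 3/(-3 + (-2 - 2)**2) = 3/(-3 + (-4)**2) = 3/(-3 + 16) = 3/13)
P = -3/10 (P = ((-5 - 4)/(5 + 0))/6 = (-9/5)/6 = (-9*1/5)/6 = (1/6)*(-9/5) = -3/10 ≈ -0.30000)
(-83*D(-1))*n(P) = (-83*3/13)*(-1*(-3/10)) = -249/13*3/10 = -747/130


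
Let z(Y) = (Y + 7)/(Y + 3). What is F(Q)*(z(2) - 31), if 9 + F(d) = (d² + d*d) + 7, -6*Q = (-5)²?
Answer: -42997/45 ≈ -955.49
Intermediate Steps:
Q = -25/6 (Q = -⅙*(-5)² = -⅙*25 = -25/6 ≈ -4.1667)
F(d) = -2 + 2*d² (F(d) = -9 + ((d² + d*d) + 7) = -9 + ((d² + d²) + 7) = -9 + (2*d² + 7) = -9 + (7 + 2*d²) = -2 + 2*d²)
z(Y) = (7 + Y)/(3 + Y)
F(Q)*(z(2) - 31) = (-2 + 2*(-25/6)²)*((7 + 2)/(3 + 2) - 31) = (-2 + 2*(625/36))*(9/5 - 31) = (-2 + 625/18)*((⅕)*9 - 31) = 589*(9/5 - 31)/18 = (589/18)*(-146/5) = -42997/45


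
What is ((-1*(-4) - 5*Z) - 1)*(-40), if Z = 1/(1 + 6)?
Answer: -640/7 ≈ -91.429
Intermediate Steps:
Z = ⅐ (Z = 1/7 = ⅐ ≈ 0.14286)
((-1*(-4) - 5*Z) - 1)*(-40) = ((-1*(-4) - 5*⅐) - 1)*(-40) = ((4 - 5/7) - 1)*(-40) = (23/7 - 1)*(-40) = (16/7)*(-40) = -640/7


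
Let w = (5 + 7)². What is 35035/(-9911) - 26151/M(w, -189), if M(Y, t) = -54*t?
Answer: -18689387/3065202 ≈ -6.0973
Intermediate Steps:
w = 144 (w = 12² = 144)
35035/(-9911) - 26151/M(w, -189) = 35035/(-9911) - 26151/((-54*(-189))) = 35035*(-1/9911) - 26151/10206 = -3185/901 - 26151*1/10206 = -3185/901 - 8717/3402 = -18689387/3065202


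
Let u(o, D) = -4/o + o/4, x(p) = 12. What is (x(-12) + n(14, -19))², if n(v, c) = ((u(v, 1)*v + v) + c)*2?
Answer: 8464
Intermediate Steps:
u(o, D) = -4/o + o/4 (u(o, D) = -4/o + o*(¼) = -4/o + o/4)
n(v, c) = 2*c + 2*v + 2*v*(-4/v + v/4) (n(v, c) = (((-4/v + v/4)*v + v) + c)*2 = ((v*(-4/v + v/4) + v) + c)*2 = ((v + v*(-4/v + v/4)) + c)*2 = (c + v + v*(-4/v + v/4))*2 = 2*c + 2*v + 2*v*(-4/v + v/4))
(x(-12) + n(14, -19))² = (12 + (-8 + (½)*14² + 2*(-19) + 2*14))² = (12 + (-8 + (½)*196 - 38 + 28))² = (12 + (-8 + 98 - 38 + 28))² = (12 + 80)² = 92² = 8464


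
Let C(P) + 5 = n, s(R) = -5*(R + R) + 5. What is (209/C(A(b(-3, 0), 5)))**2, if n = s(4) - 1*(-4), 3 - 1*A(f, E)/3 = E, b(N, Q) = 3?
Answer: 43681/1296 ≈ 33.704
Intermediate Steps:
A(f, E) = 9 - 3*E
s(R) = 5 - 10*R (s(R) = -10*R + 5 = 5 - 10*R)
n = -31 (n = (5 - 10*4) - 1*(-4) = (5 - 40) + 4 = -35 + 4 = -31)
C(P) = -36 (C(P) = -5 - 31 = -36)
(209/C(A(b(-3, 0), 5)))**2 = (209/(-36))**2 = (209*(-1/36))**2 = (-209/36)**2 = 43681/1296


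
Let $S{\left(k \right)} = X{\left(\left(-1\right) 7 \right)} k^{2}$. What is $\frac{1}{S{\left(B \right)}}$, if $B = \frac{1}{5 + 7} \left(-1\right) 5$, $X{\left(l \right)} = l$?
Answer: $- \frac{144}{175} \approx -0.82286$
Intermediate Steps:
$B = - \frac{5}{12}$ ($B = \frac{1}{12} \left(-1\right) 5 = \left(- \frac{1}{12}\right) 5 = - \frac{5}{12} \approx -0.41667$)
$S{\left(k \right)} = - 7 k^{2}$ ($S{\left(k \right)} = \left(-1\right) 7 k^{2} = - 7 k^{2}$)
$\frac{1}{S{\left(B \right)}} = \frac{1}{\left(-7\right) \left(- \frac{5}{12}\right)^{2}} = \frac{1}{\left(-7\right) \frac{25}{144}} = \frac{1}{- \frac{175}{144}} = - \frac{144}{175}$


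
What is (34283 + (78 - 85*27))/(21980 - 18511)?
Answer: 32066/3469 ≈ 9.2436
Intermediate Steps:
(34283 + (78 - 85*27))/(21980 - 18511) = (34283 + (78 - 2295))/3469 = (34283 - 2217)*(1/3469) = 32066*(1/3469) = 32066/3469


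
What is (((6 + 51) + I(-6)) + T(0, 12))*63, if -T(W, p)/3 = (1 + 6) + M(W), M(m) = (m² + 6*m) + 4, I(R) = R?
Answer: 1134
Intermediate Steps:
M(m) = 4 + m² + 6*m
T(W, p) = -33 - 18*W - 3*W² (T(W, p) = -3*((1 + 6) + (4 + W² + 6*W)) = -3*(7 + (4 + W² + 6*W)) = -3*(11 + W² + 6*W) = -33 - 18*W - 3*W²)
(((6 + 51) + I(-6)) + T(0, 12))*63 = (((6 + 51) - 6) + (-33 - 18*0 - 3*0²))*63 = ((57 - 6) + (-33 + 0 - 3*0))*63 = (51 + (-33 + 0 + 0))*63 = (51 - 33)*63 = 18*63 = 1134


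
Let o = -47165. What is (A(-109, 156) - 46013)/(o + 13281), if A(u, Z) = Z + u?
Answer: 22983/16942 ≈ 1.3566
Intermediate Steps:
(A(-109, 156) - 46013)/(o + 13281) = ((156 - 109) - 46013)/(-47165 + 13281) = (47 - 46013)/(-33884) = -45966*(-1/33884) = 22983/16942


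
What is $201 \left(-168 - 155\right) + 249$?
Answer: $-64674$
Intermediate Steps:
$201 \left(-168 - 155\right) + 249 = 201 \left(-323\right) + 249 = -64923 + 249 = -64674$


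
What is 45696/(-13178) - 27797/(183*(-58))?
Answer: -59354239/69935646 ≈ -0.84870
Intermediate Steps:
45696/(-13178) - 27797/(183*(-58)) = 45696*(-1/13178) - 27797/(-10614) = -22848/6589 - 27797*(-1/10614) = -22848/6589 + 27797/10614 = -59354239/69935646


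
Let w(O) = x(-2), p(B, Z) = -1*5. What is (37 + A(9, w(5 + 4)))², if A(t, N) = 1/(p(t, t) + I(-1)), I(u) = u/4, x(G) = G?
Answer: 597529/441 ≈ 1354.9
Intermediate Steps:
p(B, Z) = -5
w(O) = -2
I(u) = u/4 (I(u) = u*(¼) = u/4)
A(t, N) = -4/21 (A(t, N) = 1/(-5 + (¼)*(-1)) = 1/(-5 - ¼) = 1/(-21/4) = -4/21)
(37 + A(9, w(5 + 4)))² = (37 - 4/21)² = (773/21)² = 597529/441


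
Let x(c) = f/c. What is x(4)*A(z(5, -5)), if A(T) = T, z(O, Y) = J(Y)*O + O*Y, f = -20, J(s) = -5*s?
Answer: -500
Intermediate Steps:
z(O, Y) = -4*O*Y (z(O, Y) = (-5*Y)*O + O*Y = -5*O*Y + O*Y = -4*O*Y)
x(c) = -20/c
x(4)*A(z(5, -5)) = (-20/4)*(-4*5*(-5)) = -20*¼*100 = -5*100 = -500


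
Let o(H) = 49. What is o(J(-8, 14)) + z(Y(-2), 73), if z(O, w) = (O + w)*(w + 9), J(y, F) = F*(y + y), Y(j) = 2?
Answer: 6199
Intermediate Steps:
J(y, F) = 2*F*y (J(y, F) = F*(2*y) = 2*F*y)
z(O, w) = (9 + w)*(O + w) (z(O, w) = (O + w)*(9 + w) = (9 + w)*(O + w))
o(J(-8, 14)) + z(Y(-2), 73) = 49 + (73**2 + 9*2 + 9*73 + 2*73) = 49 + (5329 + 18 + 657 + 146) = 49 + 6150 = 6199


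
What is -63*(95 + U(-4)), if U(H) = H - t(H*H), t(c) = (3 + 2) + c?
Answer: -4410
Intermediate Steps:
t(c) = 5 + c
U(H) = -5 + H - H² (U(H) = H - (5 + H*H) = H - (5 + H²) = H + (-5 - H²) = -5 + H - H²)
-63*(95 + U(-4)) = -63*(95 + (-5 - 4 - 1*(-4)²)) = -63*(95 + (-5 - 4 - 1*16)) = -63*(95 + (-5 - 4 - 16)) = -63*(95 - 25) = -63*70 = -4410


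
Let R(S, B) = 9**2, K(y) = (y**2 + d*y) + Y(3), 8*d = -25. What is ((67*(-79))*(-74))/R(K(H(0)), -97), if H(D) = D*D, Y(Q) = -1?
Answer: 391682/81 ≈ 4835.6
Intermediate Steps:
d = -25/8 (d = (1/8)*(-25) = -25/8 ≈ -3.1250)
H(D) = D**2
K(y) = -1 + y**2 - 25*y/8 (K(y) = (y**2 - 25*y/8) - 1 = -1 + y**2 - 25*y/8)
R(S, B) = 81
((67*(-79))*(-74))/R(K(H(0)), -97) = ((67*(-79))*(-74))/81 = -5293*(-74)*(1/81) = 391682*(1/81) = 391682/81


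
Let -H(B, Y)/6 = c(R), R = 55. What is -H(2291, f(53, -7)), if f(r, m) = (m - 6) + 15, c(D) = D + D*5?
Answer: 1980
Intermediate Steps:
c(D) = 6*D (c(D) = D + 5*D = 6*D)
f(r, m) = 9 + m (f(r, m) = (-6 + m) + 15 = 9 + m)
H(B, Y) = -1980 (H(B, Y) = -36*55 = -6*330 = -1980)
-H(2291, f(53, -7)) = -1*(-1980) = 1980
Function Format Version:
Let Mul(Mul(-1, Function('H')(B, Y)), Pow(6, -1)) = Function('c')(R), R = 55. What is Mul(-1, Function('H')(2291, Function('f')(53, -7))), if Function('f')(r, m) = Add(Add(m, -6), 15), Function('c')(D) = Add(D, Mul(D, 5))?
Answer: 1980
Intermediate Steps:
Function('c')(D) = Mul(6, D) (Function('c')(D) = Add(D, Mul(5, D)) = Mul(6, D))
Function('f')(r, m) = Add(9, m) (Function('f')(r, m) = Add(Add(-6, m), 15) = Add(9, m))
Function('H')(B, Y) = -1980 (Function('H')(B, Y) = Mul(-6, Mul(6, 55)) = Mul(-6, 330) = -1980)
Mul(-1, Function('H')(2291, Function('f')(53, -7))) = Mul(-1, -1980) = 1980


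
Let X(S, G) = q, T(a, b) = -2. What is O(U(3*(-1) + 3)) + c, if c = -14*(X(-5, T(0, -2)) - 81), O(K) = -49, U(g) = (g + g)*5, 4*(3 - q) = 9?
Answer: 2149/2 ≈ 1074.5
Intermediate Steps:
q = ¾ (q = 3 - ¼*9 = 3 - 9/4 = ¾ ≈ 0.75000)
U(g) = 10*g (U(g) = (2*g)*5 = 10*g)
X(S, G) = ¾
c = 2247/2 (c = -14*(¾ - 81) = -14*(-321/4) = 2247/2 ≈ 1123.5)
O(U(3*(-1) + 3)) + c = -49 + 2247/2 = 2149/2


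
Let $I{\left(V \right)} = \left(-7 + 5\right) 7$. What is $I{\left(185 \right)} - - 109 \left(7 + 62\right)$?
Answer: $7507$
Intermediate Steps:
$I{\left(V \right)} = -14$ ($I{\left(V \right)} = \left(-2\right) 7 = -14$)
$I{\left(185 \right)} - - 109 \left(7 + 62\right) = -14 - - 109 \left(7 + 62\right) = -14 - \left(-109\right) 69 = -14 - -7521 = -14 + 7521 = 7507$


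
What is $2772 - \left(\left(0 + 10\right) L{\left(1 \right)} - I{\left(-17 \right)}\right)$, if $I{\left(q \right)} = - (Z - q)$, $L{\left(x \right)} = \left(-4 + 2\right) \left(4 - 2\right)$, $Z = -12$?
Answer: $2807$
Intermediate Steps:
$L{\left(x \right)} = -4$ ($L{\left(x \right)} = \left(-2\right) 2 = -4$)
$I{\left(q \right)} = 12 + q$ ($I{\left(q \right)} = - (-12 - q) = 12 + q$)
$2772 - \left(\left(0 + 10\right) L{\left(1 \right)} - I{\left(-17 \right)}\right) = 2772 - \left(\left(0 + 10\right) \left(-4\right) - \left(12 - 17\right)\right) = 2772 - \left(10 \left(-4\right) - -5\right) = 2772 - \left(-40 + 5\right) = 2772 - -35 = 2772 + 35 = 2807$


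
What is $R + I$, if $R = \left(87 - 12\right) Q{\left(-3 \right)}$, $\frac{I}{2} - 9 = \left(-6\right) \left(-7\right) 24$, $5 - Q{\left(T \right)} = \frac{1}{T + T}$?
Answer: $\frac{4843}{2} \approx 2421.5$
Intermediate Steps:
$Q{\left(T \right)} = 5 - \frac{1}{2 T}$ ($Q{\left(T \right)} = 5 - \frac{1}{T + T} = 5 - \frac{1}{2 T}$)
$I = 2034$ ($I = 18 + 2 \left(-6\right) \left(-7\right) 24 = 18 + 2 \cdot 42 \cdot 24 = 18 + 2 \cdot 1008 = 18 + 2016 = 2034$)
$R = \frac{775}{2}$ ($R = \left(87 - 12\right) \left(5 - \frac{1}{2 \left(-3\right)}\right) = 75 \left(5 - - \frac{1}{6}\right) = 75 \left(5 + \frac{1}{6}\right) = 75 \cdot \frac{31}{6} = \frac{775}{2} \approx 387.5$)
$R + I = \frac{775}{2} + 2034 = \frac{4843}{2}$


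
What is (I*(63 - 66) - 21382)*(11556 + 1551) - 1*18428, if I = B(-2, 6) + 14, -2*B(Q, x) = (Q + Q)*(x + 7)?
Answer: -281845142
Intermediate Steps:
B(Q, x) = -Q*(7 + x) (B(Q, x) = -(Q + Q)*(x + 7)/2 = -2*Q*(7 + x)/2 = -Q*(7 + x))
I = 40 (I = -1*(-2)*(7 + 6) + 14 = -1*(-2)*13 + 14 = 26 + 14 = 40)
(I*(63 - 66) - 21382)*(11556 + 1551) - 1*18428 = (40*(63 - 66) - 21382)*(11556 + 1551) - 1*18428 = (40*(-3) - 21382)*13107 - 18428 = (-120 - 21382)*13107 - 18428 = -21502*13107 - 18428 = -281826714 - 18428 = -281845142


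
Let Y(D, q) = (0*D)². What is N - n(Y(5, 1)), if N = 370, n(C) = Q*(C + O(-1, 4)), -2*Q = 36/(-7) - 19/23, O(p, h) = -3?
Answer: 122023/322 ≈ 378.95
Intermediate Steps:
Q = 961/322 (Q = -(36/(-7) - 19/23)/2 = -(36*(-⅐) - 19*1/23)/2 = -(-36/7 - 19/23)/2 = -½*(-961/161) = 961/322 ≈ 2.9845)
Y(D, q) = 0 (Y(D, q) = 0² = 0)
n(C) = -2883/322 + 961*C/322 (n(C) = 961*(C - 3)/322 = 961*(-3 + C)/322 = -2883/322 + 961*C/322)
N - n(Y(5, 1)) = 370 - (-2883/322 + (961/322)*0) = 370 - (-2883/322 + 0) = 370 - 1*(-2883/322) = 370 + 2883/322 = 122023/322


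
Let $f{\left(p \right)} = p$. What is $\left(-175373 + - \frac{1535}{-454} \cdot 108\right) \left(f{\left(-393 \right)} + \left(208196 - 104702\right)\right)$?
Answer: $- \frac{4095870847881}{227} \approx -1.8043 \cdot 10^{10}$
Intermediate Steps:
$\left(-175373 + - \frac{1535}{-454} \cdot 108\right) \left(f{\left(-393 \right)} + \left(208196 - 104702\right)\right) = \left(-175373 + - \frac{1535}{-454} \cdot 108\right) \left(-393 + \left(208196 - 104702\right)\right) = \left(-175373 + \left(-1535\right) \left(- \frac{1}{454}\right) 108\right) \left(-393 + \left(208196 - 104702\right)\right) = \left(-175373 + \frac{1535}{454} \cdot 108\right) \left(-393 + 103494\right) = \left(-175373 + \frac{82890}{227}\right) 103101 = \left(- \frac{39726781}{227}\right) 103101 = - \frac{4095870847881}{227}$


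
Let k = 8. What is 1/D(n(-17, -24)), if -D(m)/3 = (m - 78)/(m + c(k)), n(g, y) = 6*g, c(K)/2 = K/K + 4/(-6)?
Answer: -76/405 ≈ -0.18765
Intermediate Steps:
c(K) = ⅔ (c(K) = 2*(K/K + 4/(-6)) = 2*(1 + 4*(-⅙)) = 2*(1 - ⅔) = 2*(⅓) = ⅔)
D(m) = -3*(-78 + m)/(⅔ + m) (D(m) = -3*(m - 78)/(m + ⅔) = -3*(-78 + m)/(⅔ + m))
1/D(n(-17, -24)) = 1/(9*(78 - 6*(-17))/(2 + 3*(6*(-17)))) = 1/(9*(78 - 1*(-102))/(2 + 3*(-102))) = 1/(9*(78 + 102)/(2 - 306)) = 1/(9*180/(-304)) = 1/(9*(-1/304)*180) = 1/(-405/76) = -76/405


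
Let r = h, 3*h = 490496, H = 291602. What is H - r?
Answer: 384310/3 ≈ 1.2810e+5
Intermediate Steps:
h = 490496/3 (h = (⅓)*490496 = 490496/3 ≈ 1.6350e+5)
r = 490496/3 ≈ 1.6350e+5
H - r = 291602 - 1*490496/3 = 291602 - 490496/3 = 384310/3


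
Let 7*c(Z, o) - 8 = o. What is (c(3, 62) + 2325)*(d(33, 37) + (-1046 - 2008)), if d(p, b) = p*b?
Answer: -4280055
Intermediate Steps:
c(Z, o) = 8/7 + o/7
d(p, b) = b*p
(c(3, 62) + 2325)*(d(33, 37) + (-1046 - 2008)) = ((8/7 + (1/7)*62) + 2325)*(37*33 + (-1046 - 2008)) = ((8/7 + 62/7) + 2325)*(1221 - 3054) = (10 + 2325)*(-1833) = 2335*(-1833) = -4280055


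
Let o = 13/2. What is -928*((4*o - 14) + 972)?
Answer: -913152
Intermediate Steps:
o = 13/2 (o = 13*(½) = 13/2 ≈ 6.5000)
-928*((4*o - 14) + 972) = -928*((4*(13/2) - 14) + 972) = -928*((26 - 14) + 972) = -928*(12 + 972) = -928*984 = -913152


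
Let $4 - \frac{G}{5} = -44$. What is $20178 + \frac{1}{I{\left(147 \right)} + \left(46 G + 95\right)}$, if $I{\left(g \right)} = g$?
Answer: $\frac{227648197}{11282} \approx 20178.0$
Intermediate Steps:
$G = 240$ ($G = 20 - -220 = 20 + 220 = 240$)
$20178 + \frac{1}{I{\left(147 \right)} + \left(46 G + 95\right)} = 20178 + \frac{1}{147 + \left(46 \cdot 240 + 95\right)} = 20178 + \frac{1}{147 + \left(11040 + 95\right)} = 20178 + \frac{1}{147 + 11135} = 20178 + \frac{1}{11282} = \frac{227648197}{11282}$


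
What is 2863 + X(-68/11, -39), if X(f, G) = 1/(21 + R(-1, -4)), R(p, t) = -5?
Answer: 45809/16 ≈ 2863.1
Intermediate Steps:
X(f, G) = 1/16 (X(f, G) = 1/(21 - 5) = 1/16)
2863 + X(-68/11, -39) = 2863 + 1/16 = 45809/16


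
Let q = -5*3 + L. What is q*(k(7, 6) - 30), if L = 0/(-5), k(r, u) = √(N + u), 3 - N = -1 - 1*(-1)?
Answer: 405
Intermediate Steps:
N = 3 (N = 3 - (-1 - 1*(-1)) = 3 - (-1 + 1) = 3 - 1*0 = 3 + 0 = 3)
k(r, u) = √(3 + u)
L = 0 (L = 0*(-⅕) = 0)
q = -15 (q = -5*3 + 0 = -15 + 0 = -15)
q*(k(7, 6) - 30) = -15*(√(3 + 6) - 30) = -15*(√9 - 30) = -15*(3 - 30) = -15*(-27) = 405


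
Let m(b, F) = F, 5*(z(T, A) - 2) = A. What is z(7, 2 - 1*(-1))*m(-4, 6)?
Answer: 78/5 ≈ 15.600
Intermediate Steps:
z(T, A) = 2 + A/5
z(7, 2 - 1*(-1))*m(-4, 6) = (2 + (2 - 1*(-1))/5)*6 = (2 + (2 + 1)/5)*6 = (2 + (⅕)*3)*6 = (2 + ⅗)*6 = (13/5)*6 = 78/5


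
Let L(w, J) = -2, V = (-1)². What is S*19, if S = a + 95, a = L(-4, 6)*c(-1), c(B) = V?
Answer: 1767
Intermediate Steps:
V = 1
c(B) = 1
a = -2 (a = -2*1 = -2)
S = 93 (S = -2 + 95 = 93)
S*19 = 93*19 = 1767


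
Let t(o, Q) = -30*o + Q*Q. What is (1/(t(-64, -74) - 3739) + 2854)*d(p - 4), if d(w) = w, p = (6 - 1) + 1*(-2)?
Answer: -10437079/3657 ≈ -2854.0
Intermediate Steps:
p = 3 (p = 5 - 2 = 3)
t(o, Q) = Q**2 - 30*o (t(o, Q) = -30*o + Q**2 = Q**2 - 30*o)
(1/(t(-64, -74) - 3739) + 2854)*d(p - 4) = (1/(((-74)**2 - 30*(-64)) - 3739) + 2854)*(3 - 4) = (1/((5476 + 1920) - 3739) + 2854)*(-1) = (1/(7396 - 3739) + 2854)*(-1) = (1/3657 + 2854)*(-1) = (10437079/3657)*(-1) = -10437079/3657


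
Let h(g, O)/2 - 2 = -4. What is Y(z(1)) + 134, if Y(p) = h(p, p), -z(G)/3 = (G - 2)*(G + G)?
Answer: 130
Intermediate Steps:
h(g, O) = -4 (h(g, O) = 4 + 2*(-4) = 4 - 8 = -4)
z(G) = -6*G*(-2 + G) (z(G) = -3*(G - 2)*(G + G) = -3*(-2 + G)*2*G = -6*G*(-2 + G))
Y(p) = -4
Y(z(1)) + 134 = -4 + 134 = 130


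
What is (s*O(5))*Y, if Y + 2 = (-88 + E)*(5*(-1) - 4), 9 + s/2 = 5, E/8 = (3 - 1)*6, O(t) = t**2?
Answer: 14800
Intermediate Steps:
E = 96 (E = 8*((3 - 1)*6) = 8*(2*6) = 8*12 = 96)
s = -8 (s = -18 + 2*5 = -18 + 10 = -8)
Y = -74 (Y = -2 + (-88 + 96)*(5*(-1) - 4) = -2 + 8*(-5 - 4) = -2 + 8*(-9) = -2 - 72 = -74)
(s*O(5))*Y = -8*5**2*(-74) = -8*25*(-74) = -200*(-74) = 14800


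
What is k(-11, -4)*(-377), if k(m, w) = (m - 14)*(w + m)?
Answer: -141375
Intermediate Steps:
k(m, w) = (-14 + m)*(m + w)
k(-11, -4)*(-377) = ((-11)**2 - 14*(-11) - 14*(-4) - 11*(-4))*(-377) = (121 + 154 + 56 + 44)*(-377) = 375*(-377) = -141375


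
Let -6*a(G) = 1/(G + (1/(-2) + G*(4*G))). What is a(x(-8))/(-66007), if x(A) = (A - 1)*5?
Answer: 1/3189920289 ≈ 3.1349e-10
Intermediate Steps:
x(A) = -5 + 5*A (x(A) = (-1 + A)*5 = -5 + 5*A)
a(G) = -1/(6*(-1/2 + G + 4*G**2)) (a(G) = -1/(6*(G + (1/(-2) + G*(4*G)))) = -1/(6*(G + (-1/2 + 4*G**2))) = -1/(6*(-1/2 + G + 4*G**2)))
a(x(-8))/(-66007) = -1/(-3 + 6*(-5 + 5*(-8)) + 24*(-5 + 5*(-8))**2)/(-66007) = -1/(-3 + 6*(-5 - 40) + 24*(-5 - 40)**2)*(-1/66007) = -1/(-3 + 6*(-45) + 24*(-45)**2)*(-1/66007) = -1/(-3 - 270 + 24*2025)*(-1/66007) = -1/(-3 - 270 + 48600)*(-1/66007) = -1/48327*(-1/66007) = 1/3189920289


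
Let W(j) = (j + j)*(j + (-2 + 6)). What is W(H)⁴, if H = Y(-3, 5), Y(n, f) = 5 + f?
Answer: 6146560000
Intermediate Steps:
H = 10 (H = 5 + 5 = 10)
W(j) = 2*j*(4 + j) (W(j) = (2*j)*(j + 4) = (2*j)*(4 + j) = 2*j*(4 + j))
W(H)⁴ = (2*10*(4 + 10))⁴ = (2*10*14)⁴ = 280⁴ = 6146560000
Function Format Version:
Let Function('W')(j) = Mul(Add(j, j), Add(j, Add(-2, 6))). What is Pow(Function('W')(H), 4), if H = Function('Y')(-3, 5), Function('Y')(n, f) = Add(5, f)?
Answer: 6146560000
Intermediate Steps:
H = 10 (H = Add(5, 5) = 10)
Function('W')(j) = Mul(2, j, Add(4, j)) (Function('W')(j) = Mul(Mul(2, j), Add(j, 4)) = Mul(Mul(2, j), Add(4, j)) = Mul(2, j, Add(4, j)))
Pow(Function('W')(H), 4) = Pow(Mul(2, 10, Add(4, 10)), 4) = Pow(Mul(2, 10, 14), 4) = Pow(280, 4) = 6146560000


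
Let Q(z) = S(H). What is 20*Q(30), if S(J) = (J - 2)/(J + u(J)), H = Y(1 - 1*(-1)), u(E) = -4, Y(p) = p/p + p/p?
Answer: 0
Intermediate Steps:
Y(p) = 2 (Y(p) = 1 + 1 = 2)
H = 2
S(J) = (-2 + J)/(-4 + J) (S(J) = (J - 2)/(J - 4) = (-2 + J)/(-4 + J))
Q(z) = 0 (Q(z) = (-2 + 2)/(-4 + 2) = 0/(-2) = -½*0 = 0)
20*Q(30) = 20*0 = 0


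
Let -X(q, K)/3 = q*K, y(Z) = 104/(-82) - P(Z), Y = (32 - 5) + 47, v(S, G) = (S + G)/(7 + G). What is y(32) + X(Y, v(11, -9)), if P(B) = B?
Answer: 7738/41 ≈ 188.73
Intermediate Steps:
v(S, G) = (G + S)/(7 + G)
Y = 74 (Y = 27 + 47 = 74)
y(Z) = -52/41 - Z (y(Z) = 104/(-82) - Z = 104*(-1/82) - Z = -52/41 - Z)
X(q, K) = -3*K*q (X(q, K) = -3*q*K = -3*K*q)
y(32) + X(Y, v(11, -9)) = (-52/41 - 1*32) - 3*(-9 + 11)/(7 - 9)*74 = (-52/41 - 32) - 3*2/(-2)*74 = -1364/41 - 3*(-½*2)*74 = -1364/41 - 3*(-1)*74 = -1364/41 + 222 = 7738/41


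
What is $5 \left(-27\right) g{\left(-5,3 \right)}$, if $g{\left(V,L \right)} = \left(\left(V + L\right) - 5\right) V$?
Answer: $-4725$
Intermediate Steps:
$g{\left(V,L \right)} = V \left(-5 + L + V\right)$ ($g{\left(V,L \right)} = \left(\left(L + V\right) - 5\right) V = \left(-5 + L + V\right) V = V \left(-5 + L + V\right)$)
$5 \left(-27\right) g{\left(-5,3 \right)} = 5 \left(-27\right) \left(- 5 \left(-5 + 3 - 5\right)\right) = - 135 \left(\left(-5\right) \left(-7\right)\right) = \left(-135\right) 35 = -4725$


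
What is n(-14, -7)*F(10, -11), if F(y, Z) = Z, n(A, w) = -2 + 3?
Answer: -11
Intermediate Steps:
n(A, w) = 1
n(-14, -7)*F(10, -11) = 1*(-11) = -11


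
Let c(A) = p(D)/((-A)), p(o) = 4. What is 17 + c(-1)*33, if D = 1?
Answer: 149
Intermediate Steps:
c(A) = -4/A (c(A) = 4/((-A)) = 4*(-1/A) = -4/A)
17 + c(-1)*33 = 17 - 4/(-1)*33 = 17 - 4*(-1)*33 = 17 + 4*33 = 17 + 132 = 149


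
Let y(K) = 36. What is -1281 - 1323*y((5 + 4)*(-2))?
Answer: -48909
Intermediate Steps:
-1281 - 1323*y((5 + 4)*(-2)) = -1281 - 1323*36 = -1281 - 47628 = -48909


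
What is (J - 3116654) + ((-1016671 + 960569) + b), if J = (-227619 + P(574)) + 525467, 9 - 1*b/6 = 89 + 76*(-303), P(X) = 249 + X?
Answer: -2736397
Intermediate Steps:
b = 137688 (b = 54 - 6*(89 + 76*(-303)) = 54 - 6*(89 - 23028) = 54 - 6*(-22939) = 54 + 137634 = 137688)
J = 298671 (J = (-227619 + (249 + 574)) + 525467 = (-227619 + 823) + 525467 = -226796 + 525467 = 298671)
(J - 3116654) + ((-1016671 + 960569) + b) = (298671 - 3116654) + ((-1016671 + 960569) + 137688) = -2817983 + (-56102 + 137688) = -2817983 + 81586 = -2736397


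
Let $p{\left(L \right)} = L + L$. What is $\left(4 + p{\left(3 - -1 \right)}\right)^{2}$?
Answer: $144$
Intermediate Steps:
$p{\left(L \right)} = 2 L$
$\left(4 + p{\left(3 - -1 \right)}\right)^{2} = \left(4 + 2 \left(3 - -1\right)\right)^{2} = \left(4 + 2 \left(3 + 1\right)\right)^{2} = \left(4 + 2 \cdot 4\right)^{2} = \left(4 + 8\right)^{2} = 12^{2} = 144$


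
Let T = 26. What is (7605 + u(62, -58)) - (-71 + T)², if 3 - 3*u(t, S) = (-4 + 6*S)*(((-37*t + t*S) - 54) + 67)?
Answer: -683987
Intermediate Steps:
u(t, S) = 1 - (-4 + 6*S)*(13 - 37*t + S*t)/3 (u(t, S) = 1 - (-4 + 6*S)*(((-37*t + t*S) - 54) + 67)/3 = 1 - (-4 + 6*S)*(((-37*t + S*t) - 54) + 67)/3 = 1 - (-4 + 6*S)*((-54 - 37*t + S*t) + 67)/3 = 1 - (-4 + 6*S)*(13 - 37*t + S*t)/3)
(7605 + u(62, -58)) - (-71 + T)² = (7605 + (55/3 - 26*(-58) - 148/3*62 - 2*62*(-58)² + (226/3)*(-58)*62)) - (-71 + 26)² = (7605 + (55/3 + 1508 - 9176/3 - 2*62*3364 - 812696/3)) - 1*(-45)² = (7605 + (55/3 + 1508 - 9176/3 - 417136 - 812696/3)) - 1*2025 = (7605 - 689567) - 2025 = -681962 - 2025 = -683987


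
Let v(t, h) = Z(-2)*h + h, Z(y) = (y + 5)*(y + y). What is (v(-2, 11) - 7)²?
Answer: 16384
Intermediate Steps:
Z(y) = 2*y*(5 + y) (Z(y) = (5 + y)*(2*y) = 2*y*(5 + y))
v(t, h) = -11*h (v(t, h) = (2*(-2)*(5 - 2))*h + h = (2*(-2)*3)*h + h = -12*h + h = -11*h)
(v(-2, 11) - 7)² = (-11*11 - 7)² = (-121 - 7)² = (-128)² = 16384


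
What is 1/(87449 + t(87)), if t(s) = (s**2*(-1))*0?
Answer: 1/87449 ≈ 1.1435e-5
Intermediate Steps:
t(s) = 0 (t(s) = -s**2*0 = 0)
1/(87449 + t(87)) = 1/(87449 + 0) = 1/87449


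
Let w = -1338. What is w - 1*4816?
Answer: -6154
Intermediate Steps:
w - 1*4816 = -1338 - 1*4816 = -1338 - 4816 = -6154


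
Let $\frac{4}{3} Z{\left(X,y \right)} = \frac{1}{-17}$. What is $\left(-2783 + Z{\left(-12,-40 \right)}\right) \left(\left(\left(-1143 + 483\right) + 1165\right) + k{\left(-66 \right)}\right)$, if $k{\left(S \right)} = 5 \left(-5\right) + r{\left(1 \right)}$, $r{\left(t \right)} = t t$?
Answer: $- \frac{91027807}{68} \approx -1.3386 \cdot 10^{6}$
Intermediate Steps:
$r{\left(t \right)} = t^{2}$
$Z{\left(X,y \right)} = - \frac{3}{68}$ ($Z{\left(X,y \right)} = \frac{3}{4 \left(-17\right)} = \frac{3}{4} \left(- \frac{1}{17}\right) = - \frac{3}{68}$)
$k{\left(S \right)} = -24$ ($k{\left(S \right)} = 5 \left(-5\right) + 1^{2} = -25 + 1 = -24$)
$\left(-2783 + Z{\left(-12,-40 \right)}\right) \left(\left(\left(-1143 + 483\right) + 1165\right) + k{\left(-66 \right)}\right) = \left(-2783 - \frac{3}{68}\right) \left(\left(\left(-1143 + 483\right) + 1165\right) - 24\right) = - \frac{189247 \left(\left(-660 + 1165\right) - 24\right)}{68} = - \frac{189247 \left(505 - 24\right)}{68} = \left(- \frac{189247}{68}\right) 481 = - \frac{91027807}{68}$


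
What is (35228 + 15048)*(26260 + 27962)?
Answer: 2726065272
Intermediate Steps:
(35228 + 15048)*(26260 + 27962) = 50276*54222 = 2726065272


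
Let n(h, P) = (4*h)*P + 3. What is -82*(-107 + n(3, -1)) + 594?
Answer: 10106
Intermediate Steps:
n(h, P) = 3 + 4*P*h (n(h, P) = 4*P*h + 3 = 3 + 4*P*h)
-82*(-107 + n(3, -1)) + 594 = -82*(-107 + (3 + 4*(-1)*3)) + 594 = -82*(-107 + (3 - 12)) + 594 = -82*(-107 - 9) + 594 = -82*(-116) + 594 = 9512 + 594 = 10106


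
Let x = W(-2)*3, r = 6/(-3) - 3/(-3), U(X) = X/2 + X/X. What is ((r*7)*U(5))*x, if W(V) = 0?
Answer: 0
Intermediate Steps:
U(X) = 1 + X/2 (U(X) = X*(1/2) + 1 = X/2 + 1 = 1 + X/2)
r = -1 (r = 6*(-1/3) - 3*(-1/3) = -2 + 1 = -1)
x = 0 (x = 0*3 = 0)
((r*7)*U(5))*x = ((-1*7)*(1 + (1/2)*5))*0 = -7*(1 + 5/2)*0 = -7*7/2*0 = -49/2*0 = 0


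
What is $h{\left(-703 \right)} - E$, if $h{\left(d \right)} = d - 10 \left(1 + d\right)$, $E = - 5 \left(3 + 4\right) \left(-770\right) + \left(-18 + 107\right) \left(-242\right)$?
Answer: $905$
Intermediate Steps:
$E = 5412$ ($E = \left(-5\right) 7 \left(-770\right) + 89 \left(-242\right) = \left(-35\right) \left(-770\right) - 21538 = 26950 - 21538 = 5412$)
$h{\left(d \right)} = -10 - 9 d$ ($h{\left(d \right)} = d - \left(10 + 10 d\right) = -10 - 9 d$)
$h{\left(-703 \right)} - E = \left(-10 - -6327\right) - 5412 = \left(-10 + 6327\right) - 5412 = 6317 - 5412 = 905$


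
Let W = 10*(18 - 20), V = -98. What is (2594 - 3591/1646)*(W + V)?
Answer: -251701847/823 ≈ -3.0583e+5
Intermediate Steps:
W = -20 (W = 10*(-2) = -20)
(2594 - 3591/1646)*(W + V) = (2594 - 3591/1646)*(-20 - 98) = (2594 - 3591*1/1646)*(-118) = (2594 - 3591/1646)*(-118) = (4266133/1646)*(-118) = -251701847/823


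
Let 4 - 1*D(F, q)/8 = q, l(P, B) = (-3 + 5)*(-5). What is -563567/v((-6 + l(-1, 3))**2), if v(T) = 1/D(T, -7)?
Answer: -49593896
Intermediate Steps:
l(P, B) = -10 (l(P, B) = 2*(-5) = -10)
D(F, q) = 32 - 8*q
v(T) = 1/88 (v(T) = 1/(32 - 8*(-7)) = 1/(32 + 56) = 1/88)
-563567/v((-6 + l(-1, 3))**2) = -563567/1/88 = -563567*88 = -49593896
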